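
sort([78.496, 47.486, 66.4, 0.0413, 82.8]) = [0.0413, 47.486, 66.4, 78.496, 82.8]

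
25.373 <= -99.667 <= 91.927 False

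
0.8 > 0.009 True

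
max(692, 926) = 926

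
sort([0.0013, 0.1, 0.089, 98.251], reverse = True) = [98.251, 0.1, 0.089, 0.0013]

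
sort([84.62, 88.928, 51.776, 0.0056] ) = [0.0056, 51.776, 84.62, 88.928]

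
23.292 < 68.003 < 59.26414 False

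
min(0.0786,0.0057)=0.0057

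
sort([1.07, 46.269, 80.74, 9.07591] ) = [1.07, 9.07591, 46.269, 80.74]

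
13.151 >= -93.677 True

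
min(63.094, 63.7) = 63.094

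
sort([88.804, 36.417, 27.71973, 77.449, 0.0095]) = [0.0095, 27.71973, 36.417, 77.449, 88.804]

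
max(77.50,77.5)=77.5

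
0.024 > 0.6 False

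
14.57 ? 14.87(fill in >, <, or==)<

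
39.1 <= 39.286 True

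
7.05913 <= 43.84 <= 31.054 False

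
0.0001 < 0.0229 True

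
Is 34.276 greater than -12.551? Yes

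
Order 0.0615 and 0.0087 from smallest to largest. 0.0087,0.0615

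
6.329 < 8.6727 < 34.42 True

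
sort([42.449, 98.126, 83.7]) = [42.449, 83.7, 98.126]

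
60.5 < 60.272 False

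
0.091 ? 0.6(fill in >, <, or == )<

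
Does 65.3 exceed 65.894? No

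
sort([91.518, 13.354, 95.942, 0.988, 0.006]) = [0.006, 0.988, 13.354, 91.518, 95.942]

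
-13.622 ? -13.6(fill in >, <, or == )<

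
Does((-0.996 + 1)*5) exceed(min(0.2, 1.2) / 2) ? No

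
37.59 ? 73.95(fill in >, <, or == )<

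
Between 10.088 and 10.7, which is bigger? 10.7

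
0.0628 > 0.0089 True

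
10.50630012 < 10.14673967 False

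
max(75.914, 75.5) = 75.914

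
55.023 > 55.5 False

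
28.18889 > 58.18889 False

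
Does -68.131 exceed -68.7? Yes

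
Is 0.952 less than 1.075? Yes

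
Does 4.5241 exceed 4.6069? No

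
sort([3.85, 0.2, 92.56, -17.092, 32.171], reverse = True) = [92.56, 32.171, 3.85, 0.2, -17.092]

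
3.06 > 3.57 False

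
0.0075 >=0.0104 False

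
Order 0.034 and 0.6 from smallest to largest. 0.034, 0.6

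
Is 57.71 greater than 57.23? Yes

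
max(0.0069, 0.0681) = 0.0681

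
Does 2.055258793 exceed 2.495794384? No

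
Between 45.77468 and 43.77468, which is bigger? 45.77468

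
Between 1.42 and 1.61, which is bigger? 1.61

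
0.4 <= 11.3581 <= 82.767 True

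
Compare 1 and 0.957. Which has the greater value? 1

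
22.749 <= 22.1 False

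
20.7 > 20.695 True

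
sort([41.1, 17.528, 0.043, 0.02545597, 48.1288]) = [0.02545597, 0.043, 17.528, 41.1, 48.1288]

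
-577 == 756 False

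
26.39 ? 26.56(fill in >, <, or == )<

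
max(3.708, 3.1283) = 3.708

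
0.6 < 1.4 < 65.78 True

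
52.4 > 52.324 True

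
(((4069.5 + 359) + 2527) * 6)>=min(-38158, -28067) True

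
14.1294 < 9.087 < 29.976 False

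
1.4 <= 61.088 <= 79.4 True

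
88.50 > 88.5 False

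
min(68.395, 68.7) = 68.395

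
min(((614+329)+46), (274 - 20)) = 254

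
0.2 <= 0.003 False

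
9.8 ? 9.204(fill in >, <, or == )>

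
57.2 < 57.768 True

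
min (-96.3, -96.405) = -96.405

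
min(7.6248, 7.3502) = 7.3502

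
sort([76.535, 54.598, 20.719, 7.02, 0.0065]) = [0.0065, 7.02, 20.719, 54.598, 76.535]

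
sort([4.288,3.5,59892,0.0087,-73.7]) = [-73.7,0.0087,3.5,4.288,59892]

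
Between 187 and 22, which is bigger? 187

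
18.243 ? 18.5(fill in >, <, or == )<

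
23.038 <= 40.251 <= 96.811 True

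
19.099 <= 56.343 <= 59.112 True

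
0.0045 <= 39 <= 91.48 True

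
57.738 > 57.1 True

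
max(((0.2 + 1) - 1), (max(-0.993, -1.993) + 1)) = 0.2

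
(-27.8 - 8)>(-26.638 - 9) False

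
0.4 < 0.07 False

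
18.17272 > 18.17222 True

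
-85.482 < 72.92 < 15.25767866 False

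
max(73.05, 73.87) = 73.87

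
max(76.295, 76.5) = 76.5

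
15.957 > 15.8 True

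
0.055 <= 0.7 True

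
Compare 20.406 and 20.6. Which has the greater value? 20.6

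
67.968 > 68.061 False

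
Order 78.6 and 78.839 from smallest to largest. 78.6, 78.839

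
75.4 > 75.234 True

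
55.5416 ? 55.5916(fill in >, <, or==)<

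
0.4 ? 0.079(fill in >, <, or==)>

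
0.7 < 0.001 False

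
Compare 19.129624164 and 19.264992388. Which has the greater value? 19.264992388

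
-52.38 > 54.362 False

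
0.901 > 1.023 False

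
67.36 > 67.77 False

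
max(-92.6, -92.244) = -92.244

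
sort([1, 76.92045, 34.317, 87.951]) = [1, 34.317, 76.92045, 87.951]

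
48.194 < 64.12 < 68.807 True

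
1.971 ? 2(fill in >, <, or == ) <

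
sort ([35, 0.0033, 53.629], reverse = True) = [53.629, 35, 0.0033]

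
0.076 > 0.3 False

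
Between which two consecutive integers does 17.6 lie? 17 and 18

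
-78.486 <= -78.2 True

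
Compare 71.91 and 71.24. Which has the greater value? 71.91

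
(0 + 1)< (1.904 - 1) False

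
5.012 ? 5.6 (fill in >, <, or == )<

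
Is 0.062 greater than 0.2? No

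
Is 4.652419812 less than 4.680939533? Yes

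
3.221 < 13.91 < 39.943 True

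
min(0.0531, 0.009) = 0.009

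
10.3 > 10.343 False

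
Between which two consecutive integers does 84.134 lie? 84 and 85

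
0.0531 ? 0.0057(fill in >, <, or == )>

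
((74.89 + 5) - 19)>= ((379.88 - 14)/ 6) False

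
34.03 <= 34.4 True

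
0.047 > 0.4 False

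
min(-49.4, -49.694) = -49.694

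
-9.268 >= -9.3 True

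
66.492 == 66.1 False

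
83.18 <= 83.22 True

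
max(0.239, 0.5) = 0.5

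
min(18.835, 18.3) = 18.3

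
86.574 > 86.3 True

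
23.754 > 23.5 True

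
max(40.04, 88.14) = 88.14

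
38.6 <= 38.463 False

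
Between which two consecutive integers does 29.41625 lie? 29 and 30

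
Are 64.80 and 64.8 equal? Yes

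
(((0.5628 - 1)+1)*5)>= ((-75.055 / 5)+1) True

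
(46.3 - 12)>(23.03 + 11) True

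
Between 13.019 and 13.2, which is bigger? 13.2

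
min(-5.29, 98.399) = -5.29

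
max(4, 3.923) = 4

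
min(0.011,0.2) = 0.011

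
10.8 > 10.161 True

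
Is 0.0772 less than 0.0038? No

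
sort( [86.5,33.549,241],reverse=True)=[241,86.5,33.549]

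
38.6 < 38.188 False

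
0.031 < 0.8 True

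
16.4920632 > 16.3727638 True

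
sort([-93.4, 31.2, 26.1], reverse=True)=[31.2, 26.1, -93.4]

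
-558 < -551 True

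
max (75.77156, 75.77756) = 75.77756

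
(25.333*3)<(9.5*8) True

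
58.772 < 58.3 False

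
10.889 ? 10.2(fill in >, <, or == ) >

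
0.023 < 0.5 True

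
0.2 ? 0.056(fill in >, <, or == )>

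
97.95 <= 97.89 False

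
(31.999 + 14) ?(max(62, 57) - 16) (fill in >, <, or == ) <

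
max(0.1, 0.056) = 0.1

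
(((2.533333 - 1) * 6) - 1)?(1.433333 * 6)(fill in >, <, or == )<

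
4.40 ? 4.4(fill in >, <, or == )==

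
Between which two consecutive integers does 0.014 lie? 0 and 1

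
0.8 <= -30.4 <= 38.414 False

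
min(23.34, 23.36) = 23.34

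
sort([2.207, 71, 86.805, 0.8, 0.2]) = [0.2, 0.8, 2.207, 71, 86.805]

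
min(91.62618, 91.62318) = 91.62318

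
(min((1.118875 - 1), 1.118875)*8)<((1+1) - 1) True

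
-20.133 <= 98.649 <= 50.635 False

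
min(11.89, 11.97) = 11.89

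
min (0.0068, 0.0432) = 0.0068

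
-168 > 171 False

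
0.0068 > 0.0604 False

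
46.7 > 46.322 True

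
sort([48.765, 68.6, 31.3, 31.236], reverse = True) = [68.6, 48.765, 31.3, 31.236]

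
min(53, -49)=-49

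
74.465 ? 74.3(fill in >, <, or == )>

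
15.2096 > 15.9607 False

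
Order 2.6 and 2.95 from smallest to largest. 2.6, 2.95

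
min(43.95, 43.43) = 43.43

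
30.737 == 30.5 False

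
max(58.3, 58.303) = 58.303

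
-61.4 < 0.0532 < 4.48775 True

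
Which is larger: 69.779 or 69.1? 69.779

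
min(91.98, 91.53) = 91.53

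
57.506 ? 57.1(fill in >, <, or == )>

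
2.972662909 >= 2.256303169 True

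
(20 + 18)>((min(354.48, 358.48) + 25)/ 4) False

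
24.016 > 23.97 True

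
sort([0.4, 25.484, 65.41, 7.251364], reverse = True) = [65.41, 25.484, 7.251364, 0.4]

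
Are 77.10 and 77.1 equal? Yes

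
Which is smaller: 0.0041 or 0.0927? 0.0041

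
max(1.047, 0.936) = 1.047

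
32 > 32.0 False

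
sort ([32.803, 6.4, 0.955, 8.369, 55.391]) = [0.955, 6.4, 8.369, 32.803, 55.391]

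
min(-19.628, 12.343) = -19.628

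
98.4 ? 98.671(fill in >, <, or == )<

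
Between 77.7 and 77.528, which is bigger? 77.7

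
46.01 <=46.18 True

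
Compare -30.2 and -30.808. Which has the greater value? -30.2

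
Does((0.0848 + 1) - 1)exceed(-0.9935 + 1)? Yes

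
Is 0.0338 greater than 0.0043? Yes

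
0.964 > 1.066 False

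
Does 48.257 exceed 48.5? No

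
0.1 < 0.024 False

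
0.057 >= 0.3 False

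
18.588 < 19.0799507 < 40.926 True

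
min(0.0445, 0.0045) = 0.0045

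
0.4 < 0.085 False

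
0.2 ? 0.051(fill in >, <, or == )>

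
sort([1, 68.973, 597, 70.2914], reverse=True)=[597, 70.2914, 68.973, 1]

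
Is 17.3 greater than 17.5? No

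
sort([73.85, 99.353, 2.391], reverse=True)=[99.353, 73.85, 2.391]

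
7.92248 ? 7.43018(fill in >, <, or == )>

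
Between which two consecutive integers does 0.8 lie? 0 and 1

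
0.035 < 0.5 True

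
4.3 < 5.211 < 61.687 True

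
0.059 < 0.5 True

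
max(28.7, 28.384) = 28.7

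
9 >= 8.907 True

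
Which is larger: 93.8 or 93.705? 93.8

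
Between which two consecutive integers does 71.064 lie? 71 and 72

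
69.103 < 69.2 True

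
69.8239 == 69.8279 False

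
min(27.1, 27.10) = 27.1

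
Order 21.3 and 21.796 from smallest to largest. 21.3, 21.796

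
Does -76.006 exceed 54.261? No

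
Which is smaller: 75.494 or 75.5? 75.494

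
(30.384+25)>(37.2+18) True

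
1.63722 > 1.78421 False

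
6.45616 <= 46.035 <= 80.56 True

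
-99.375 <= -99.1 True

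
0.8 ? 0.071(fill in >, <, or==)>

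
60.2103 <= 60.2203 True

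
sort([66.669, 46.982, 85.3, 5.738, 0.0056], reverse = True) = [85.3, 66.669, 46.982, 5.738, 0.0056]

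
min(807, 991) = 807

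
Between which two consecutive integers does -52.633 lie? -53 and -52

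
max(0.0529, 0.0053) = 0.0529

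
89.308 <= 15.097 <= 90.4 False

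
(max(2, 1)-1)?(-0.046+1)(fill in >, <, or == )>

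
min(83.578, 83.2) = 83.2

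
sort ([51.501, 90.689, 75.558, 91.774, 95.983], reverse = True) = [95.983, 91.774, 90.689, 75.558, 51.501]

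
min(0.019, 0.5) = 0.019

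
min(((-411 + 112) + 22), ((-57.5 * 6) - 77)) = -422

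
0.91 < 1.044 True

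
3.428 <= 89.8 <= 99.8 True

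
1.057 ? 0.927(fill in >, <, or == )>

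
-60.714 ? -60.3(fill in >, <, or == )<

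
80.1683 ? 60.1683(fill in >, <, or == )>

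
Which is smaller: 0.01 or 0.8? 0.01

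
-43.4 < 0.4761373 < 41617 True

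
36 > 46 False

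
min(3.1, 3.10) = 3.1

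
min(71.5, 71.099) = 71.099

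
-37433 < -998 True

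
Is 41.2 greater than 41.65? No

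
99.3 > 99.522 False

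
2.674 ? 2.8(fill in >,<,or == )<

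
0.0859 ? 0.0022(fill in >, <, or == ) >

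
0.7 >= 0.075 True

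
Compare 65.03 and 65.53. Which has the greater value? 65.53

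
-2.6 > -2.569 False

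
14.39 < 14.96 True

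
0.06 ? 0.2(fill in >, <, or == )<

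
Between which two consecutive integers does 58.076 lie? 58 and 59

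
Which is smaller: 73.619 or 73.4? 73.4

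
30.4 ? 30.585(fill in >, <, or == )<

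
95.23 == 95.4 False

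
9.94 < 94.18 True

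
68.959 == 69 False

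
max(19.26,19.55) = 19.55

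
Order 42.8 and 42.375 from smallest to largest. 42.375, 42.8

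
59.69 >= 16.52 True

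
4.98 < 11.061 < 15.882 True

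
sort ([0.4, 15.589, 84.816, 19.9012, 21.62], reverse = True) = [84.816, 21.62, 19.9012, 15.589, 0.4]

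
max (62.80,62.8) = 62.8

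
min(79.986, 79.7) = 79.7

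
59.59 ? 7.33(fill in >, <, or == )>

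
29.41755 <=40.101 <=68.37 True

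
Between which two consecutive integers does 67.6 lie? 67 and 68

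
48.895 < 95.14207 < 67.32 False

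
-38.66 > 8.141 False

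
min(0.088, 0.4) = 0.088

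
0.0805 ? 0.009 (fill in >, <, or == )>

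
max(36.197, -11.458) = 36.197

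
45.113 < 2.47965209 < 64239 False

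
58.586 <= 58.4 False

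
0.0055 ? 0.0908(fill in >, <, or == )<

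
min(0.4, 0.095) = 0.095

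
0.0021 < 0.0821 True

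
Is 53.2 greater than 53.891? No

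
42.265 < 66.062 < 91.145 True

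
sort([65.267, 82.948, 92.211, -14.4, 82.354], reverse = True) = [92.211, 82.948, 82.354, 65.267, -14.4]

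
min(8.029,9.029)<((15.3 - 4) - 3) True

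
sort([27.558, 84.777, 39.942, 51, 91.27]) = [27.558, 39.942, 51, 84.777, 91.27]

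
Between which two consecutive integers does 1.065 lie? 1 and 2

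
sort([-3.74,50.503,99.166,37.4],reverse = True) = [99.166,50.503,37.4,-3.74]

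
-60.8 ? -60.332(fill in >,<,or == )<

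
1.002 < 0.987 False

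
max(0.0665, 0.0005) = 0.0665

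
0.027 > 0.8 False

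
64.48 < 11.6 False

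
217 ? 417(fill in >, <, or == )<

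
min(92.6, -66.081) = -66.081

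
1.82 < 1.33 False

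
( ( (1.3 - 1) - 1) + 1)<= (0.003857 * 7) False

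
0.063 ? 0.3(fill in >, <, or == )<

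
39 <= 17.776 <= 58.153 False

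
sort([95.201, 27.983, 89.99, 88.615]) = [27.983, 88.615, 89.99, 95.201]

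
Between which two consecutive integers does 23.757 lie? 23 and 24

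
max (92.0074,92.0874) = 92.0874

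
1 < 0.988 False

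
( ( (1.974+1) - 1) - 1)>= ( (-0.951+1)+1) False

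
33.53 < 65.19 True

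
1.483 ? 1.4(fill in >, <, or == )>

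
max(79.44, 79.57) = 79.57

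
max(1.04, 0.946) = 1.04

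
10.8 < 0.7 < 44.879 False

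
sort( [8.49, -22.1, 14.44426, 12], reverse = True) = [14.44426, 12, 8.49, -22.1]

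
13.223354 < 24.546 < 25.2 True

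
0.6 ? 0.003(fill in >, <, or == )>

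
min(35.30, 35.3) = 35.30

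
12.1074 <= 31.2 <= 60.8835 True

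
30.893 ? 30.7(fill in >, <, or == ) >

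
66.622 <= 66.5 False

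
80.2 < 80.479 True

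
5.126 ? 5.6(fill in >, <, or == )<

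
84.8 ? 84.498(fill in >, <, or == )>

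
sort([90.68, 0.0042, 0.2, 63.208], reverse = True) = [90.68, 63.208, 0.2, 0.0042]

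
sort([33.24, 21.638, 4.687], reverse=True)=[33.24, 21.638, 4.687]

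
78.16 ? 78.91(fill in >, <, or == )<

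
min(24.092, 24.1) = 24.092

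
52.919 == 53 False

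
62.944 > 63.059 False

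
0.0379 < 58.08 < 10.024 False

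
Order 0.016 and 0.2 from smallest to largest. 0.016, 0.2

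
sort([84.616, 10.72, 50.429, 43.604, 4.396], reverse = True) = [84.616, 50.429, 43.604, 10.72, 4.396]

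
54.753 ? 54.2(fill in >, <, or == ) >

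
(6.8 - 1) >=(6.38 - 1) True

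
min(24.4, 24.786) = 24.4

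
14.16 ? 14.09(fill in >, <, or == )>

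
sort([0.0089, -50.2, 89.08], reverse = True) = [89.08, 0.0089, -50.2]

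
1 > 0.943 True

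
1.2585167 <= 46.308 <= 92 True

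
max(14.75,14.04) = 14.75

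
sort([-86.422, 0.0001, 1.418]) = [-86.422, 0.0001, 1.418]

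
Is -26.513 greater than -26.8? Yes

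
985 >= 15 True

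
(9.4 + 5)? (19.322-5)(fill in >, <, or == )>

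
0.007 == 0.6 False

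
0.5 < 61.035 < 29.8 False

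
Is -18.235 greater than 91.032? No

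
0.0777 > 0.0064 True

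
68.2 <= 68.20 True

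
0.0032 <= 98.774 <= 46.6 False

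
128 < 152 True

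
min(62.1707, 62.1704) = 62.1704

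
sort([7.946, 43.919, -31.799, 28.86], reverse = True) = [43.919, 28.86, 7.946, -31.799]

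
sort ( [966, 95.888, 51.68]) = [51.68, 95.888, 966]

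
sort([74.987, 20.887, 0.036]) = [0.036, 20.887, 74.987]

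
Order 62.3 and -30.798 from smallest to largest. -30.798, 62.3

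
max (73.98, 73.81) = 73.98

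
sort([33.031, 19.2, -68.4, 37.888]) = [-68.4, 19.2, 33.031, 37.888]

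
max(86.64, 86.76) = 86.76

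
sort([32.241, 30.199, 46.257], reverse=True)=[46.257, 32.241, 30.199]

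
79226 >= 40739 True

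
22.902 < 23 True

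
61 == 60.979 False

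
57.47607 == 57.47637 False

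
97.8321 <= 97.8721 True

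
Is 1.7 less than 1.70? No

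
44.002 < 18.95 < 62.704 False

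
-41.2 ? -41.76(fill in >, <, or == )>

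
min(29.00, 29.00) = 29.00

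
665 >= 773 False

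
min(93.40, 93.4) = 93.40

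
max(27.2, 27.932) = 27.932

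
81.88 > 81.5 True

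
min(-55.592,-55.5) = -55.592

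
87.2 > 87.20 False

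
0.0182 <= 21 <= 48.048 True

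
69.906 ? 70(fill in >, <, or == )<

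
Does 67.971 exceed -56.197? Yes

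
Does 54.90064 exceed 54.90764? No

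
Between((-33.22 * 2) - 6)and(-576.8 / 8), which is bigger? (-576.8 / 8)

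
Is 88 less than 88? No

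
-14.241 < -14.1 True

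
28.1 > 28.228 False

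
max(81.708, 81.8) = 81.8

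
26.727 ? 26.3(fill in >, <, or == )>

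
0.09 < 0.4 True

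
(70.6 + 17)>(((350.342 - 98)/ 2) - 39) True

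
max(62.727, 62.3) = 62.727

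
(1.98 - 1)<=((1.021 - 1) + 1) True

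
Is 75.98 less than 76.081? Yes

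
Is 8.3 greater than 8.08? Yes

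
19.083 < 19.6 True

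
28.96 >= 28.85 True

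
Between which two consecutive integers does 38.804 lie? 38 and 39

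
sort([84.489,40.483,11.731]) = [11.731,40.483,84.489]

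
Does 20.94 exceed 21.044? No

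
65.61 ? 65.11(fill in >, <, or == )>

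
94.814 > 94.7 True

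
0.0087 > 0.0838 False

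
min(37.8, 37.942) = 37.8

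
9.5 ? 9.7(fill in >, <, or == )<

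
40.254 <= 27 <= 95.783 False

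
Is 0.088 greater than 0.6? No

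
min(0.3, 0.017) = 0.017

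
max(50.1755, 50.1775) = 50.1775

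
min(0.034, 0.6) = 0.034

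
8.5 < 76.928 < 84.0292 True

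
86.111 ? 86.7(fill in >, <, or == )<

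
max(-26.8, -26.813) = -26.8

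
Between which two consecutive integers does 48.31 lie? 48 and 49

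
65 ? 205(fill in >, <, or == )<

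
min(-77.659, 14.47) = -77.659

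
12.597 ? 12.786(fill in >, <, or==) <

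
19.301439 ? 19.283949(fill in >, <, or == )>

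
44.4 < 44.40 False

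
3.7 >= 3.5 True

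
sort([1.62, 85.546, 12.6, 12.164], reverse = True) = [85.546, 12.6, 12.164, 1.62]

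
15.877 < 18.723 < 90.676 True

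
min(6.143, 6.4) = 6.143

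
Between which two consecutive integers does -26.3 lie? -27 and -26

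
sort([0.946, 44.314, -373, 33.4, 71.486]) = [-373, 0.946, 33.4, 44.314, 71.486]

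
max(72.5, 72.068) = 72.5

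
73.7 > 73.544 True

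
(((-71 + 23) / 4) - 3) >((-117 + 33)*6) True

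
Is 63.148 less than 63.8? Yes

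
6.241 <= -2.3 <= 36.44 False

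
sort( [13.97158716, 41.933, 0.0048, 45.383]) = [0.0048, 13.97158716, 41.933, 45.383]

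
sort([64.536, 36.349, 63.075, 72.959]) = [36.349, 63.075, 64.536, 72.959]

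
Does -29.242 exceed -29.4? Yes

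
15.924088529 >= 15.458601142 True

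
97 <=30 False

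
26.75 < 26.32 False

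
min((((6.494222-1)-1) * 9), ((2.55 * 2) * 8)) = 40.447998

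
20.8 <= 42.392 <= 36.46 False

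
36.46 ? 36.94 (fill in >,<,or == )<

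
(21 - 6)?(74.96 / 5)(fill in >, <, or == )>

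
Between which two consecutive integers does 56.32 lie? 56 and 57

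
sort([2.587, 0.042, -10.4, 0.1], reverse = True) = [2.587, 0.1, 0.042, -10.4]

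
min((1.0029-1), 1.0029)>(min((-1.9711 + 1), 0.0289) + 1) False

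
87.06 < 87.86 True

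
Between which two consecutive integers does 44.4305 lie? 44 and 45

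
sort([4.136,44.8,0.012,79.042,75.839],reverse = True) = [79.042,75.839,44.8,4.136,0.012]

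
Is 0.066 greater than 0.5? No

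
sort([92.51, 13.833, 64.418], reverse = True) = [92.51, 64.418, 13.833]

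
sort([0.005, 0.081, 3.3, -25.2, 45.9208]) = [-25.2, 0.005, 0.081, 3.3, 45.9208]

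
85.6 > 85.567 True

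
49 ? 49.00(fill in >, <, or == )==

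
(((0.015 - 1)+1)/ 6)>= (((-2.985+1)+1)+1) False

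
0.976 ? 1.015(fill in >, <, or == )<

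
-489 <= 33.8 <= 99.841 True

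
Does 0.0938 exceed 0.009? Yes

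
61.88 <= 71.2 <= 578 True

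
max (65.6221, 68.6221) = 68.6221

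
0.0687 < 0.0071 False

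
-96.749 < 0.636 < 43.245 True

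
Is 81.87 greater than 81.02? Yes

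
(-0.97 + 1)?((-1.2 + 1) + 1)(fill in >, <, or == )<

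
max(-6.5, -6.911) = -6.5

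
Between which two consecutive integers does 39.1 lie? 39 and 40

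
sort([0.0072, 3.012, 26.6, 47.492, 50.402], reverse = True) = [50.402, 47.492, 26.6, 3.012, 0.0072]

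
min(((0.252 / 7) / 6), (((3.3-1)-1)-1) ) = 0.006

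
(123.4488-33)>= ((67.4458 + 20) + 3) True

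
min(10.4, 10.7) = 10.4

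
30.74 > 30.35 True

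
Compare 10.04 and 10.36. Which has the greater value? 10.36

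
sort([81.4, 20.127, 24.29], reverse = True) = [81.4, 24.29, 20.127]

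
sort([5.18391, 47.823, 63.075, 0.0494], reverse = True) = [63.075, 47.823, 5.18391, 0.0494]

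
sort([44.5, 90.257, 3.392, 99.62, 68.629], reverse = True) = [99.62, 90.257, 68.629, 44.5, 3.392]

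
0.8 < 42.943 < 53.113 True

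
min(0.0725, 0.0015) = 0.0015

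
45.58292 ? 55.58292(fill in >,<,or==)<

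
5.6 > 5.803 False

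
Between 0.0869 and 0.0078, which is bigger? 0.0869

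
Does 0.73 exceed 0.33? Yes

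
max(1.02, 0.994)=1.02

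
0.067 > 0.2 False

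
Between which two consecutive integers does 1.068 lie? 1 and 2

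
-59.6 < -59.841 False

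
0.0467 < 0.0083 False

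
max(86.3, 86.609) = 86.609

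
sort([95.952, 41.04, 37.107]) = [37.107, 41.04, 95.952]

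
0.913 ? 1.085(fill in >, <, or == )<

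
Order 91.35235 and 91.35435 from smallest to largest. 91.35235, 91.35435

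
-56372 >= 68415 False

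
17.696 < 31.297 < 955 True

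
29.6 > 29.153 True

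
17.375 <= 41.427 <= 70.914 True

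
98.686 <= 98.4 False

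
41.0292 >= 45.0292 False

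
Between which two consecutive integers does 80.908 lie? 80 and 81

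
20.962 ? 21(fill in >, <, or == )<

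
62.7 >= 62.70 True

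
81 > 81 False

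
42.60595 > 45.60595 False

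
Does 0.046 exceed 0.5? No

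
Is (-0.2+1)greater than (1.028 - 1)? Yes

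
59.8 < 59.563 False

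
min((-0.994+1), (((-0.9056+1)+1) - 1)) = 0.006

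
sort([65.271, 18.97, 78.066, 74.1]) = [18.97, 65.271, 74.1, 78.066]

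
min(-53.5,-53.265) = -53.5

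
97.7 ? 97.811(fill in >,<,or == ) <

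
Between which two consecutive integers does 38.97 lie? 38 and 39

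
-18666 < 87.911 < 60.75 False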